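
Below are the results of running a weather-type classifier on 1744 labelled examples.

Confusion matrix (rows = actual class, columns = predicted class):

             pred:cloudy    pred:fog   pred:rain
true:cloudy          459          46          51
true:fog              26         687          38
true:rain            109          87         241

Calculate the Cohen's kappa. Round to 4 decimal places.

0.6809

Observed agreement pₒ = trace/N = 1387/1744 = 0.79530
Expected agreement pₑ = Σ (rowᵢ·colᵢ)/N² = (556·594 + 751·820 + 437·330)/1744² = 0.35847
κ = (pₒ − pₑ)/(1 − pₑ) = (0.79530 − 0.35847)/(1 − 0.35847) = 0.6809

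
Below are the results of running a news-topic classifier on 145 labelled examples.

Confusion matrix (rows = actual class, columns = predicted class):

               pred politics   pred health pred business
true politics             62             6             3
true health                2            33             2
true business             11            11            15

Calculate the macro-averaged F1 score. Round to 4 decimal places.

Per-class F1 score (2·TP/(2·TP+FP+FN)):
  politics: TP=62, FP=2+11=13, FN=6+3=9 → 124/146 = 0.84932
  health: TP=33, FP=6+11=17, FN=2+2=4 → 66/87 = 0.75862
  business: TP=15, FP=3+2=5, FN=11+11=22 → 30/57 = 0.52632
Macro-F1 score = mean = (0.84932 + 0.75862 + 0.52632) / 3 = 0.7114

0.7114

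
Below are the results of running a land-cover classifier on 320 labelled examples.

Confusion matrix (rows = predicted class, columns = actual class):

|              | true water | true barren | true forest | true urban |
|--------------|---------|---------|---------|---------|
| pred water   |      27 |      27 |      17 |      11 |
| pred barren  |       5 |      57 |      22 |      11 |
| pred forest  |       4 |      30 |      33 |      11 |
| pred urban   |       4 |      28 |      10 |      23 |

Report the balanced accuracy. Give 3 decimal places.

0.472

Balanced accuracy = mean of per-class recall.
  water: recall = 27/40 = 0.6750
  barren: recall = 57/142 = 0.4014
  forest: recall = 33/82 = 0.4024
  urban: recall = 23/56 = 0.4107
Mean = (0.6750 + 0.4014 + 0.4024 + 0.4107) / 4 = 0.472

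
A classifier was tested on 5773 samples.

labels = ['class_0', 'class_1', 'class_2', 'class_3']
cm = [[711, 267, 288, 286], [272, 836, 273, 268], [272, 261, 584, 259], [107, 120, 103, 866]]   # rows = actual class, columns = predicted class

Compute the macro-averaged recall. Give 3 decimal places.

Per-class recall (TP/(TP+FN)):
  class_0: TP=711, FN=267+288+286=841 → 711/1552 = 0.4581
  class_1: TP=836, FN=272+273+268=813 → 836/1649 = 0.5070
  class_2: TP=584, FN=272+261+259=792 → 584/1376 = 0.4244
  class_3: TP=866, FN=107+120+103=330 → 866/1196 = 0.7241
Macro-recall = mean = (0.4581 + 0.5070 + 0.4244 + 0.7241) / 4 = 0.528

0.528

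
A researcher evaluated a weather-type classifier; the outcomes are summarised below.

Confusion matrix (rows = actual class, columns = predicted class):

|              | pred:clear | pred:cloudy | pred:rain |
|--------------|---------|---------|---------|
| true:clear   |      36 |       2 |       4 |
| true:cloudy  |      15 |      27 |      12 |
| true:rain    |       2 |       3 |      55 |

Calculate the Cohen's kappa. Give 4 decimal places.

0.6323

Observed agreement pₒ = trace/N = 118/156 = 0.75641
Expected agreement pₑ = Σ (rowᵢ·colᵢ)/N² = (42·53 + 54·32 + 60·71)/156² = 0.33752
κ = (pₒ − pₑ)/(1 − pₑ) = (0.75641 − 0.33752)/(1 − 0.33752) = 0.6323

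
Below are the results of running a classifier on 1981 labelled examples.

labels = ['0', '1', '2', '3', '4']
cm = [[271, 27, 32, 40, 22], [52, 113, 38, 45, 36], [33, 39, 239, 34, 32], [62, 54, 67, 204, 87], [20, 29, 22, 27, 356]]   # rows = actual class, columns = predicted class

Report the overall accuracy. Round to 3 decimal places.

0.597

Accuracy = trace / total = (271+113+239+204+356=1183) / 1981 = 1183/1981 = 0.597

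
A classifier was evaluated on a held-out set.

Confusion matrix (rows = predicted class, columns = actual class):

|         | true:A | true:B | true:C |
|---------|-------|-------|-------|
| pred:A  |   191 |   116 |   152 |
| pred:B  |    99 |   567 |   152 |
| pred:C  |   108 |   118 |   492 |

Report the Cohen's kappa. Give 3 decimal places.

Observed agreement pₒ = trace/N = 1250/1995 = 0.6266
Expected agreement pₑ = Σ (rowᵢ·colᵢ)/N² = (398·459 + 801·818 + 796·718)/1995² = 0.3541
κ = (pₒ − pₑ)/(1 − pₑ) = (0.6266 − 0.3541)/(1 − 0.3541) = 0.422

0.422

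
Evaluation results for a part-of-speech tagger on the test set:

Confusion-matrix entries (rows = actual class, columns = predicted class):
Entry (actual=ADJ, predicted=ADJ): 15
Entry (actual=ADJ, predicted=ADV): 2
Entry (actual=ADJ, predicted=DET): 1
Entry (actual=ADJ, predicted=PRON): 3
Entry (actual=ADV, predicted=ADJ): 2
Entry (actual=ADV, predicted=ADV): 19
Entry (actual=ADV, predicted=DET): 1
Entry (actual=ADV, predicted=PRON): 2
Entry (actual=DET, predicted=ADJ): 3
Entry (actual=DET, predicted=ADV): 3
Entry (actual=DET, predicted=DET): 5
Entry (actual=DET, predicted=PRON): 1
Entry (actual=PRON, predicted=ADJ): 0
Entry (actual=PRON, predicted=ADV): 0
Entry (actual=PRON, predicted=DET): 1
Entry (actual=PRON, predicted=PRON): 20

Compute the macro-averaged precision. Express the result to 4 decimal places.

Per-class precision (TP/(TP+FP)):
  ADJ: TP=15, FP=2+3+0=5 → 15/20 = 0.75000
  ADV: TP=19, FP=2+3+0=5 → 19/24 = 0.79167
  DET: TP=5, FP=1+1+1=3 → 5/8 = 0.62500
  PRON: TP=20, FP=3+2+1=6 → 20/26 = 0.76923
Macro-precision = mean = (0.75000 + 0.79167 + 0.62500 + 0.76923) / 4 = 0.7340

0.7340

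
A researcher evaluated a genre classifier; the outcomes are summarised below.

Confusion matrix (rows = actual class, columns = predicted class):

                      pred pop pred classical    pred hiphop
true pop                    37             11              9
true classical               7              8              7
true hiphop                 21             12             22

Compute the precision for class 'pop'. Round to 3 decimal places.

0.569

Treat 'pop' as positive and all other classes as negative.
precision = TP/(TP+FP).
pop: TP=37, FP=7+21=28 → 37/65 = 0.5692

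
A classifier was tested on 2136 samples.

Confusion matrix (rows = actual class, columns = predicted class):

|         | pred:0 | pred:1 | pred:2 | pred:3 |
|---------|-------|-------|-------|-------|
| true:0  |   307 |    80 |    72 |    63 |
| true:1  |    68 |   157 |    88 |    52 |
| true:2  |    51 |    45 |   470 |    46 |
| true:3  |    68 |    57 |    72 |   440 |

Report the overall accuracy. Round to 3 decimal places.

0.643

Accuracy = trace / total = (307+157+470+440=1374) / 2136 = 1374/2136 = 0.643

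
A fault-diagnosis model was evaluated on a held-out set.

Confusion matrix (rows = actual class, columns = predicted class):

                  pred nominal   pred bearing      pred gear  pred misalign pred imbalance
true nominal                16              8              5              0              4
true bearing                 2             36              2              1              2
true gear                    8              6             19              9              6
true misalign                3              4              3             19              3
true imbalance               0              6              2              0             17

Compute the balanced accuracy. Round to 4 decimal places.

0.5983

Balanced accuracy = mean of per-class recall.
  nominal: recall = 16/33 = 0.48485
  bearing: recall = 36/43 = 0.83721
  gear: recall = 19/48 = 0.39583
  misalign: recall = 19/32 = 0.59375
  imbalance: recall = 17/25 = 0.68000
Mean = (0.48485 + 0.83721 + 0.39583 + 0.59375 + 0.68000) / 5 = 0.5983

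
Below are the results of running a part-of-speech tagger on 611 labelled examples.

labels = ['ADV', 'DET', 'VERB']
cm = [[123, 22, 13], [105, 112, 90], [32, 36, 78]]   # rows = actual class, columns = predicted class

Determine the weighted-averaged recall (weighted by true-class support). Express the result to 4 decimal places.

0.5123

Per-class recall (TP/(TP+FN)):
  ADV: TP=123, FN=22+13=35 → 123/158 = 0.77848
  DET: TP=112, FN=105+90=195 → 112/307 = 0.36482
  VERB: TP=78, FN=32+36=68 → 78/146 = 0.53425
Weighted-recall = Σ (supportᵢ/N)·recallᵢ with N=611: (158/611)·0.77848 + (307/611)·0.36482 + (146/611)·0.53425 = 0.5123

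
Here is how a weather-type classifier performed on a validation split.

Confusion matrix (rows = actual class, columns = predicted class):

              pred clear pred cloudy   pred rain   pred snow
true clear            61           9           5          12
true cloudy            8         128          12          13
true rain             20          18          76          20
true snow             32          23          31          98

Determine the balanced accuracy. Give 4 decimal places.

0.6490

Balanced accuracy = mean of per-class recall.
  clear: recall = 61/87 = 0.70115
  cloudy: recall = 128/161 = 0.79503
  rain: recall = 76/134 = 0.56716
  snow: recall = 98/184 = 0.53261
Mean = (0.70115 + 0.79503 + 0.56716 + 0.53261) / 4 = 0.6490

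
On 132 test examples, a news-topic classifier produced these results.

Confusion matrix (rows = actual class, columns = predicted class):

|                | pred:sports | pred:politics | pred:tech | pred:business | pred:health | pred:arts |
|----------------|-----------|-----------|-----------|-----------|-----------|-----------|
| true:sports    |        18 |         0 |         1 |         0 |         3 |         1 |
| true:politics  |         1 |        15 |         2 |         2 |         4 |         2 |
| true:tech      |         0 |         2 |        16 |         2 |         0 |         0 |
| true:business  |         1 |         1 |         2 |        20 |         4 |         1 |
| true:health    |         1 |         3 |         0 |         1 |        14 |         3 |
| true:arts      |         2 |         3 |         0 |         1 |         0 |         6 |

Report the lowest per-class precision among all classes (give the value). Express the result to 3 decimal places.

Per-class precision (TP/(TP+FP)):
  sports: TP=18, FP=1+0+1+1+2=5 → 18/23 = 0.7826
  politics: TP=15, FP=0+2+1+3+3=9 → 15/24 = 0.6250
  tech: TP=16, FP=1+2+2+0+0=5 → 16/21 = 0.7619
  business: TP=20, FP=0+2+2+1+1=6 → 20/26 = 0.7692
  health: TP=14, FP=3+4+0+4+0=11 → 14/25 = 0.5600
  arts: TP=6, FP=1+2+0+1+3=7 → 6/13 = 0.4615
Lowest is class 'arts' with precision = 0.462.

0.462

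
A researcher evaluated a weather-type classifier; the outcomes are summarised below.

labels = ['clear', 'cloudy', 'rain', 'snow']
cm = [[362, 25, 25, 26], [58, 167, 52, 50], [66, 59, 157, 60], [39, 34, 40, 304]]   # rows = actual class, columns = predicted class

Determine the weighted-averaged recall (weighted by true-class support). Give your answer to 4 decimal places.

Per-class recall (TP/(TP+FN)):
  clear: TP=362, FN=25+25+26=76 → 362/438 = 0.82648
  cloudy: TP=167, FN=58+52+50=160 → 167/327 = 0.51070
  rain: TP=157, FN=66+59+60=185 → 157/342 = 0.45906
  snow: TP=304, FN=39+34+40=113 → 304/417 = 0.72902
Weighted-recall = Σ (supportᵢ/N)·recallᵢ with N=1524: (438/1524)·0.82648 + (327/1524)·0.51070 + (342/1524)·0.45906 + (417/1524)·0.72902 = 0.6496

0.6496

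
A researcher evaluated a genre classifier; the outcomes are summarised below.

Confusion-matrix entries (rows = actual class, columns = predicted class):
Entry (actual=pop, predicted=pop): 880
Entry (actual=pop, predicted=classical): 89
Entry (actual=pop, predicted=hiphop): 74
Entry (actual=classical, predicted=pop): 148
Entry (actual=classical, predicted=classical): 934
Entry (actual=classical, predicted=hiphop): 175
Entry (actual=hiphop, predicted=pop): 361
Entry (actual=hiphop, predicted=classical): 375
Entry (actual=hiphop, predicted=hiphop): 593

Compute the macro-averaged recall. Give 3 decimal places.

Per-class recall (TP/(TP+FN)):
  pop: TP=880, FN=89+74=163 → 880/1043 = 0.8437
  classical: TP=934, FN=148+175=323 → 934/1257 = 0.7430
  hiphop: TP=593, FN=361+375=736 → 593/1329 = 0.4462
Macro-recall = mean = (0.8437 + 0.7430 + 0.4462) / 3 = 0.678

0.678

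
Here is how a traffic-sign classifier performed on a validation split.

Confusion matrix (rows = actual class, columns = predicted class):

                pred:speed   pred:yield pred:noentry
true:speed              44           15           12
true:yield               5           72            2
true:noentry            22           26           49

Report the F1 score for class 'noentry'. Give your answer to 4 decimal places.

0.6125

Take TP from the diagonal, FP from the rest of the 'noentry' prediction marginal, FN from the rest of the 'noentry' actual marginal.
F1 score = 2·TP/(2·TP+FP+FN).
noentry: TP=49, FP=12+2=14, FN=22+26=48 → 98/160 = 0.61250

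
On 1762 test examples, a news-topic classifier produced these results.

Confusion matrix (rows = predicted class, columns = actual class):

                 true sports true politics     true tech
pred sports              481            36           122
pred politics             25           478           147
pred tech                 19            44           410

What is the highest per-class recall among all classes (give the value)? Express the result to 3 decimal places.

Per-class recall (TP/(TP+FN)):
  sports: TP=481, FN=25+19=44 → 481/525 = 0.9162
  politics: TP=478, FN=36+44=80 → 478/558 = 0.8566
  tech: TP=410, FN=122+147=269 → 410/679 = 0.6038
Highest is class 'sports' with recall = 0.916.

0.916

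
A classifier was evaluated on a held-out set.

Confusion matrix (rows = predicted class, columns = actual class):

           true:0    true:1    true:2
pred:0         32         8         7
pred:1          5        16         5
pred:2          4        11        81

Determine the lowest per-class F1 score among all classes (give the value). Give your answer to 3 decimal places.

0.525

Per-class F1 score (2·TP/(2·TP+FP+FN)):
  0: TP=32, FP=8+7=15, FN=5+4=9 → 64/88 = 0.7273
  1: TP=16, FP=5+5=10, FN=8+11=19 → 32/61 = 0.5246
  2: TP=81, FP=4+11=15, FN=7+5=12 → 162/189 = 0.8571
Lowest is class '1' with F1 score = 0.525.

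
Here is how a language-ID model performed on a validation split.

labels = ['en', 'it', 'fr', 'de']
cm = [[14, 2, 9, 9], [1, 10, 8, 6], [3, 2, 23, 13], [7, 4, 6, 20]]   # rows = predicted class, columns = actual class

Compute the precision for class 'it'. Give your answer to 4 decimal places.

0.4000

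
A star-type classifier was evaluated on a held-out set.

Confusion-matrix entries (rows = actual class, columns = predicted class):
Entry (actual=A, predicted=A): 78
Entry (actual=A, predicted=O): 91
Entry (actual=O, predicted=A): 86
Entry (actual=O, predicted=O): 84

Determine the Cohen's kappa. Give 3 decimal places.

Observed agreement pₒ = trace/N = 162/339 = 0.4779
Expected agreement pₑ = Σ (rowᵢ·colᵢ)/N² = (169·164 + 170·175)/339² = 0.5000
κ = (pₒ − pₑ)/(1 − pₑ) = (0.4779 − 0.5000)/(1 − 0.5000) = -0.044

-0.044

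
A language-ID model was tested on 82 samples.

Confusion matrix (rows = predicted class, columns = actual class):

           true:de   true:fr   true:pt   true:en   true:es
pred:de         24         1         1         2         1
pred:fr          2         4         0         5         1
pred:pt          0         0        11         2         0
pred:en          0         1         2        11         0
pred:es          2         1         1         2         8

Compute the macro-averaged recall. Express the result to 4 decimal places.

0.6924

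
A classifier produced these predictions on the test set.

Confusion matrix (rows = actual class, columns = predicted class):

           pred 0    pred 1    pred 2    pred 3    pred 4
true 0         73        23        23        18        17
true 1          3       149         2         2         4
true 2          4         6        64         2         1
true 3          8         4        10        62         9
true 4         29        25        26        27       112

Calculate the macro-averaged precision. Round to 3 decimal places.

Per-class precision (TP/(TP+FP)):
  0: TP=73, FP=3+4+8+29=44 → 73/117 = 0.6239
  1: TP=149, FP=23+6+4+25=58 → 149/207 = 0.7198
  2: TP=64, FP=23+2+10+26=61 → 64/125 = 0.5120
  3: TP=62, FP=18+2+2+27=49 → 62/111 = 0.5586
  4: TP=112, FP=17+4+1+9=31 → 112/143 = 0.7832
Macro-precision = mean = (0.6239 + 0.7198 + 0.5120 + 0.5586 + 0.7832) / 5 = 0.640

0.640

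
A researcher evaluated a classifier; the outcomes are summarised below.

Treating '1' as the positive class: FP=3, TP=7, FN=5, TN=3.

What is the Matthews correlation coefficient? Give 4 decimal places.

0.0791

MCC = (TP·TN − FP·FN) / √((TP+FP)(TP+FN)(TN+FP)(TN+FN))
Numerator = 7·3 − 3·5 = 6
Denominator = √(10·12·6·8) = √5760 = 75.8947
MCC = 6 / 75.8947 = 0.0791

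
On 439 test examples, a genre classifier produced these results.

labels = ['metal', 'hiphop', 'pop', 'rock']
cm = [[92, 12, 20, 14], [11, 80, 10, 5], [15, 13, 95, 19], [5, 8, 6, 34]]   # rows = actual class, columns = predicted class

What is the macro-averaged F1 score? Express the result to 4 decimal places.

0.6689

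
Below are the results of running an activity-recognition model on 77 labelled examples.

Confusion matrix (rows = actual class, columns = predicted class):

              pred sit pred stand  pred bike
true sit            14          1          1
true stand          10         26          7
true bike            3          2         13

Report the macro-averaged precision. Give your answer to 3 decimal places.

0.678

Per-class precision (TP/(TP+FP)):
  sit: TP=14, FP=10+3=13 → 14/27 = 0.5185
  stand: TP=26, FP=1+2=3 → 26/29 = 0.8966
  bike: TP=13, FP=1+7=8 → 13/21 = 0.6190
Macro-precision = mean = (0.5185 + 0.8966 + 0.6190) / 3 = 0.678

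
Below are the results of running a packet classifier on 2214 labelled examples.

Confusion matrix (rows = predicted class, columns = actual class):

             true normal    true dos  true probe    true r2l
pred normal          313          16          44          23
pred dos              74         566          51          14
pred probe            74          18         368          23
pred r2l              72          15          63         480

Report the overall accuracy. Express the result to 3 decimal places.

0.780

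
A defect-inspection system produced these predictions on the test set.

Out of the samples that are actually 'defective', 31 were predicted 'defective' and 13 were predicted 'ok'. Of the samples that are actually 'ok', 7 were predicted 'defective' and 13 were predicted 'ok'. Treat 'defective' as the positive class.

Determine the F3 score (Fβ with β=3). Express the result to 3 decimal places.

0.714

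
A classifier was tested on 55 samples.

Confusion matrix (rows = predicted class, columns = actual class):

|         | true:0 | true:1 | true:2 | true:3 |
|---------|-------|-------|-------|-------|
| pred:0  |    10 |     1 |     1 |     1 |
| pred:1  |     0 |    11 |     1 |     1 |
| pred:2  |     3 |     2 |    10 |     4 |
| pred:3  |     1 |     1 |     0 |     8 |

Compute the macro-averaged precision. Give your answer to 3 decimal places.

0.735

Per-class precision (TP/(TP+FP)):
  0: TP=10, FP=1+1+1=3 → 10/13 = 0.7692
  1: TP=11, FP=0+1+1=2 → 11/13 = 0.8462
  2: TP=10, FP=3+2+4=9 → 10/19 = 0.5263
  3: TP=8, FP=1+1+0=2 → 8/10 = 0.8000
Macro-precision = mean = (0.7692 + 0.8462 + 0.5263 + 0.8000) / 4 = 0.735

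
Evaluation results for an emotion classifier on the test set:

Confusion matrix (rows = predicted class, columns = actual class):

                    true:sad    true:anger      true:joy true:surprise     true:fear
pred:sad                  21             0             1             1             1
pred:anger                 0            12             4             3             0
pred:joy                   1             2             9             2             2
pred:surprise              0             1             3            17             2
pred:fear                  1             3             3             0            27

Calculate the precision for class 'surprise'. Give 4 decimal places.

Treat 'surprise' as positive and all other classes as negative.
precision = TP/(TP+FP).
surprise: TP=17, FP=0+1+3+2=6 → 17/23 = 0.73913

0.7391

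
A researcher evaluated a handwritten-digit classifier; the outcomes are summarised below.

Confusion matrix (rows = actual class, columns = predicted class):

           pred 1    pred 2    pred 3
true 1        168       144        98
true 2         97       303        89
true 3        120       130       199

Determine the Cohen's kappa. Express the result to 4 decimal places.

Observed agreement pₒ = trace/N = 670/1348 = 0.49703
Expected agreement pₑ = Σ (rowᵢ·colᵢ)/N² = (410·385 + 489·577 + 449·386)/1348² = 0.33752
κ = (pₒ − pₑ)/(1 − pₑ) = (0.49703 − 0.33752)/(1 − 0.33752) = 0.2408

0.2408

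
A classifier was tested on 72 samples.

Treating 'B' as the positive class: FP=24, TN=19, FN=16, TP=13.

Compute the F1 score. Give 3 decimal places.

Precision = TP/(TP+FP) = 13/37 = 0.3514
Recall = TP/(TP+FN) = 13/29 = 0.4483
F1 = 2·TP/(2·TP+FP+FN) = 26/66 = 0.394

0.394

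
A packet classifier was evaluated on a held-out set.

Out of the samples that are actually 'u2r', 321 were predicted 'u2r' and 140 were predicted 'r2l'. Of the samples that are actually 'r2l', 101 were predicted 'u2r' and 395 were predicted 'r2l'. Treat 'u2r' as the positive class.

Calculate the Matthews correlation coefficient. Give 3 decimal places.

0.496

MCC = (TP·TN − FP·FN) / √((TP+FP)(TP+FN)(TN+FP)(TN+FN))
Numerator = 321·395 − 101·140 = 112655
Denominator = √(422·461·496·535) = √51623665120 = 227208.4178
MCC = 112655 / 227208.4178 = 0.496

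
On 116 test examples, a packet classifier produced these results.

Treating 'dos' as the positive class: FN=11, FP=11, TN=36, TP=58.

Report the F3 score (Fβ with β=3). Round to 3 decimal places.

0.841

Fβ = (1+β²)·TP / ((1+β²)·TP + β²·FN + FP), with β²=9
= 10·58 / (10·58 + 9·11 + 11) = 0.841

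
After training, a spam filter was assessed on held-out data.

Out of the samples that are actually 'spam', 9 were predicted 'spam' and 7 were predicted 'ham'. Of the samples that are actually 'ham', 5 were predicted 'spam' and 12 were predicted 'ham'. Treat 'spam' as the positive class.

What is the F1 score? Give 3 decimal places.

Precision = TP/(TP+FP) = 9/14 = 0.6429
Recall = TP/(TP+FN) = 9/16 = 0.5625
F1 = 2·TP/(2·TP+FP+FN) = 18/30 = 0.600

0.600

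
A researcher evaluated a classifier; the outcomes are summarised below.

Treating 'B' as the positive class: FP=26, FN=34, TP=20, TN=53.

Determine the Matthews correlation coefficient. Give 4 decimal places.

MCC = (TP·TN − FP·FN) / √((TP+FP)(TP+FN)(TN+FP)(TN+FN))
Numerator = 20·53 − 26·34 = 176
Denominator = √(46·54·79·87) = √17072532 = 4131.8921
MCC = 176 / 4131.8921 = 0.0426

0.0426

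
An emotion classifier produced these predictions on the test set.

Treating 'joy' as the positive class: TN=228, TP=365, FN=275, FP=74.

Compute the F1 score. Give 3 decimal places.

0.677

Precision = TP/(TP+FP) = 365/439 = 0.8314
Recall = TP/(TP+FN) = 365/640 = 0.5703
F1 = 2·TP/(2·TP+FP+FN) = 730/1079 = 0.677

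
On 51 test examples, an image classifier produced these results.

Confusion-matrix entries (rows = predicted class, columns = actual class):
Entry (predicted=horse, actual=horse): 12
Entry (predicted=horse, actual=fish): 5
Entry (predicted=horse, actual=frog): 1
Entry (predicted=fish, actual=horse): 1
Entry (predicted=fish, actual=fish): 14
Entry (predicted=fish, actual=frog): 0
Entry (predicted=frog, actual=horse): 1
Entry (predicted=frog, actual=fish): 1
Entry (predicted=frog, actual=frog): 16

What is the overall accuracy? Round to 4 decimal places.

0.8235

Accuracy = trace / total = (12+14+16=42) / 51 = 42/51 = 0.8235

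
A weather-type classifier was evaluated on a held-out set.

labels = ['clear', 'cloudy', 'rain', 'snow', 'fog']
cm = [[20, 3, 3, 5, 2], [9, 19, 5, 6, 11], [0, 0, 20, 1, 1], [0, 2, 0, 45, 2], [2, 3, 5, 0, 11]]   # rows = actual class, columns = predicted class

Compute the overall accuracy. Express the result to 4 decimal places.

0.6571

Accuracy = trace / total = (20+19+20+45+11=115) / 175 = 115/175 = 0.6571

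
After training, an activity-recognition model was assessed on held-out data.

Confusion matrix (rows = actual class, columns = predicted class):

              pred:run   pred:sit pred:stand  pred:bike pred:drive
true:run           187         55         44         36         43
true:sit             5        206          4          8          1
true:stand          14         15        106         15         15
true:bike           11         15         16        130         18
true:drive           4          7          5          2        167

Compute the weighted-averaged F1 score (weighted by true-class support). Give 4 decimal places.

Per-class F1 score (2·TP/(2·TP+FP+FN)):
  run: TP=187, FP=5+14+11+4=34, FN=55+44+36+43=178 → 374/586 = 0.63823
  sit: TP=206, FP=55+15+15+7=92, FN=5+4+8+1=18 → 412/522 = 0.78927
  stand: TP=106, FP=44+4+16+5=69, FN=14+15+15+15=59 → 212/340 = 0.62353
  bike: TP=130, FP=36+8+15+2=61, FN=11+15+16+18=60 → 260/381 = 0.68241
  drive: TP=167, FP=43+1+15+18=77, FN=4+7+5+2=18 → 334/429 = 0.77855
Weighted-F1 score = Σ (supportᵢ/N)·F1 scoreᵢ with N=1129: (365/1129)·0.63823 + (224/1129)·0.78927 + (165/1129)·0.62353 + (190/1129)·0.68241 + (185/1129)·0.77855 = 0.6965

0.6965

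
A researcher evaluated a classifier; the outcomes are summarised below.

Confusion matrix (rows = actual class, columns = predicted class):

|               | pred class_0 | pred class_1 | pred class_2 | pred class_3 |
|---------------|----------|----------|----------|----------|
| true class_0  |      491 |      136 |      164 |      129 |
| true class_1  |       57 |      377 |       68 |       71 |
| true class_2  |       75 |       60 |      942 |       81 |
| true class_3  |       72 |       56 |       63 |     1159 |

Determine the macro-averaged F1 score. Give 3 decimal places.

Per-class F1 score (2·TP/(2·TP+FP+FN)):
  class_0: TP=491, FP=57+75+72=204, FN=136+164+129=429 → 982/1615 = 0.6080
  class_1: TP=377, FP=136+60+56=252, FN=57+68+71=196 → 754/1202 = 0.6273
  class_2: TP=942, FP=164+68+63=295, FN=75+60+81=216 → 1884/2395 = 0.7866
  class_3: TP=1159, FP=129+71+81=281, FN=72+56+63=191 → 2318/2790 = 0.8308
Macro-F1 score = mean = (0.6080 + 0.6273 + 0.7866 + 0.8308) / 4 = 0.713

0.713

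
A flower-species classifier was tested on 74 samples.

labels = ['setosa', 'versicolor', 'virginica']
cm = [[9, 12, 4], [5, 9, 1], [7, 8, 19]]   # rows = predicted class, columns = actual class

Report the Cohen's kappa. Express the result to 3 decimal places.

Observed agreement pₒ = trace/N = 37/74 = 0.5000
Expected agreement pₑ = Σ (rowᵢ·colᵢ)/N² = (21·25 + 29·15 + 24·34)/74² = 0.3243
κ = (pₒ − pₑ)/(1 − pₑ) = (0.5000 − 0.3243)/(1 − 0.3243) = 0.260

0.260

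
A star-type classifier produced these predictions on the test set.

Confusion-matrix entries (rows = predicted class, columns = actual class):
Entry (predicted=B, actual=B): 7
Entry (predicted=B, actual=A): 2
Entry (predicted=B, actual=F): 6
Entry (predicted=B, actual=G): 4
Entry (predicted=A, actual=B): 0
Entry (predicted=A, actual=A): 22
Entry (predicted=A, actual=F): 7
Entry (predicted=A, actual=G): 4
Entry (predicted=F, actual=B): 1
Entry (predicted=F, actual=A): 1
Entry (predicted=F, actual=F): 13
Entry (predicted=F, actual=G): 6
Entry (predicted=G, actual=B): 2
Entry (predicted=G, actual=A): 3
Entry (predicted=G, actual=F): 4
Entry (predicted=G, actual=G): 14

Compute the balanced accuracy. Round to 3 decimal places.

0.605

Balanced accuracy = mean of per-class recall.
  B: recall = 7/10 = 0.7000
  A: recall = 22/28 = 0.7857
  F: recall = 13/30 = 0.4333
  G: recall = 14/28 = 0.5000
Mean = (0.7000 + 0.7857 + 0.4333 + 0.5000) / 4 = 0.605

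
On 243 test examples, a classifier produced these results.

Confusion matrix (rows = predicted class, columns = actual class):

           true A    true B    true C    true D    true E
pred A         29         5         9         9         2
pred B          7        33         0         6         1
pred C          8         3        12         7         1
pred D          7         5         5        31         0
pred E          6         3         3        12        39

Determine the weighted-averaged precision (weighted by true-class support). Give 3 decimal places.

Per-class precision (TP/(TP+FP)):
  A: TP=29, FP=5+9+9+2=25 → 29/54 = 0.5370
  B: TP=33, FP=7+0+6+1=14 → 33/47 = 0.7021
  C: TP=12, FP=8+3+7+1=19 → 12/31 = 0.3871
  D: TP=31, FP=7+5+5+0=17 → 31/48 = 0.6458
  E: TP=39, FP=6+3+3+12=24 → 39/63 = 0.6190
Weighted-precision = Σ (supportᵢ/N)·precisionᵢ with N=243: (57/243)·0.5370 + (49/243)·0.7021 + (29/243)·0.3871 + (65/243)·0.6458 + (43/243)·0.6190 = 0.596

0.596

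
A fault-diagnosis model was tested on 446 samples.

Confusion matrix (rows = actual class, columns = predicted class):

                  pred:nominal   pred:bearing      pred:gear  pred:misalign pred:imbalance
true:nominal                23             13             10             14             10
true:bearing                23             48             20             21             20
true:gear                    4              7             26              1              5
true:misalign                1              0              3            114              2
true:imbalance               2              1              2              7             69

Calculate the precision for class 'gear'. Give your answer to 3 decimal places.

Take TP from the diagonal, FP from the rest of the 'gear' prediction marginal, FN from the rest of the 'gear' actual marginal.
precision = TP/(TP+FP).
gear: TP=26, FP=10+20+3+2=35 → 26/61 = 0.4262

0.426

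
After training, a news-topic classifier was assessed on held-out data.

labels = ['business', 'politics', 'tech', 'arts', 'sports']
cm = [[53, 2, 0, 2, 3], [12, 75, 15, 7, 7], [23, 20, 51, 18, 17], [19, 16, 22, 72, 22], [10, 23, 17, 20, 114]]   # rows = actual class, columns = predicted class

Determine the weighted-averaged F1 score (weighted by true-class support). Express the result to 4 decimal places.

0.5666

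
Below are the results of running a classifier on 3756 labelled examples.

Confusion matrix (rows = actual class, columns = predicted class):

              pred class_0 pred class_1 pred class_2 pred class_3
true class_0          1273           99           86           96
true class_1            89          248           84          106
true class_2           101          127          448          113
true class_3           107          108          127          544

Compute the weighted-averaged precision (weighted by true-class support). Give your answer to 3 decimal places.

Per-class precision (TP/(TP+FP)):
  class_0: TP=1273, FP=89+101+107=297 → 1273/1570 = 0.8108
  class_1: TP=248, FP=99+127+108=334 → 248/582 = 0.4261
  class_2: TP=448, FP=86+84+127=297 → 448/745 = 0.6013
  class_3: TP=544, FP=96+106+113=315 → 544/859 = 0.6333
Weighted-precision = Σ (supportᵢ/N)·precisionᵢ with N=3756: (1554/3756)·0.8108 + (527/3756)·0.4261 + (789/3756)·0.6013 + (886/3756)·0.6333 = 0.671

0.671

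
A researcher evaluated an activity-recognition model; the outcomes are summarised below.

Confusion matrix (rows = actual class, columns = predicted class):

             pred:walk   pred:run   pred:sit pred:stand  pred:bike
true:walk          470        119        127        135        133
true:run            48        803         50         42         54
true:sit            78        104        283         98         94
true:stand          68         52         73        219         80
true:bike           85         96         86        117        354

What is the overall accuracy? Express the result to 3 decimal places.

0.550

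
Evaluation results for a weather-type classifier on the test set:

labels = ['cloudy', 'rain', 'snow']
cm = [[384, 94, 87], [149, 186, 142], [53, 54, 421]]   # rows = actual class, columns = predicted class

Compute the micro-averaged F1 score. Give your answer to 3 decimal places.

Micro-averaging pools counts across classes: ΣTP=991, ΣFP=579, ΣFN=579.
Micro-F1 score = 2·TP/(2·TP+FP+FN) on pooled counts = 0.631 (equals overall accuracy in single-label multiclass).

0.631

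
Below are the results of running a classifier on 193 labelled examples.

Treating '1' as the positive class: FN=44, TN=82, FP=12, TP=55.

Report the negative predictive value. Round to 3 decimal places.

0.651

NPV = TN/(TN+FN) = 82/(82+44) = 0.651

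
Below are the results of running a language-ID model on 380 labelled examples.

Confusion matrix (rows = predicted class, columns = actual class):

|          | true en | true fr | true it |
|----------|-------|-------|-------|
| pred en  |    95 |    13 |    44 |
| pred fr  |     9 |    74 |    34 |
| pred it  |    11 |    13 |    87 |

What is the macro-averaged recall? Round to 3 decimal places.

0.698

Per-class recall (TP/(TP+FN)):
  en: TP=95, FN=9+11=20 → 95/115 = 0.8261
  fr: TP=74, FN=13+13=26 → 74/100 = 0.7400
  it: TP=87, FN=44+34=78 → 87/165 = 0.5273
Macro-recall = mean = (0.8261 + 0.7400 + 0.5273) / 3 = 0.698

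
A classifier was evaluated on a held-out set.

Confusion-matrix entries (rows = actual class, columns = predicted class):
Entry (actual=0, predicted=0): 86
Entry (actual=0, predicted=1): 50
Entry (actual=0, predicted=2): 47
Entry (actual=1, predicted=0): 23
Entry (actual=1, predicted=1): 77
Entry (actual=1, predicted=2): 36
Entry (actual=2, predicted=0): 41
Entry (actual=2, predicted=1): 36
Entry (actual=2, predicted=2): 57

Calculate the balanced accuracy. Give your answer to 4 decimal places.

0.4872

Balanced accuracy = mean of per-class recall.
  0: recall = 86/183 = 0.46995
  1: recall = 77/136 = 0.56618
  2: recall = 57/134 = 0.42537
Mean = (0.46995 + 0.56618 + 0.42537) / 3 = 0.4872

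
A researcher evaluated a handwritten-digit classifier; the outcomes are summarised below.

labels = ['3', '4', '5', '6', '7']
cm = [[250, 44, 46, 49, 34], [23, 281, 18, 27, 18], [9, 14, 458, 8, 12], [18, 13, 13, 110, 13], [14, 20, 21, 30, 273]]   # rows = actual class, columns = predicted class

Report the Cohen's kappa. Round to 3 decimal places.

Observed agreement pₒ = trace/N = 1372/1816 = 0.7555
Expected agreement pₑ = Σ (rowᵢ·colᵢ)/N² = (423·314 + 367·372 + 501·556 + 167·224 + 358·350)/1816² = 0.2155
κ = (pₒ − pₑ)/(1 − pₑ) = (0.7555 − 0.2155)/(1 − 0.2155) = 0.688

0.688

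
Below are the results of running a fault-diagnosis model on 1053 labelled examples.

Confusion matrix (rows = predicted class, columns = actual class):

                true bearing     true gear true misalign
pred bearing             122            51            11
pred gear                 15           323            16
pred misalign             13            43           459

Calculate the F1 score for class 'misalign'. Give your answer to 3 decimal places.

0.917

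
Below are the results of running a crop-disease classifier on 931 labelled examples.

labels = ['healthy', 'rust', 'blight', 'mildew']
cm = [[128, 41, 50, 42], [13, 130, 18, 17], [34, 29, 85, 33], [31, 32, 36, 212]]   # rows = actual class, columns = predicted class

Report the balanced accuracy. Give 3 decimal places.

Balanced accuracy = mean of per-class recall.
  healthy: recall = 128/261 = 0.4904
  rust: recall = 130/178 = 0.7303
  blight: recall = 85/181 = 0.4696
  mildew: recall = 212/311 = 0.6817
Mean = (0.4904 + 0.7303 + 0.4696 + 0.6817) / 4 = 0.593

0.593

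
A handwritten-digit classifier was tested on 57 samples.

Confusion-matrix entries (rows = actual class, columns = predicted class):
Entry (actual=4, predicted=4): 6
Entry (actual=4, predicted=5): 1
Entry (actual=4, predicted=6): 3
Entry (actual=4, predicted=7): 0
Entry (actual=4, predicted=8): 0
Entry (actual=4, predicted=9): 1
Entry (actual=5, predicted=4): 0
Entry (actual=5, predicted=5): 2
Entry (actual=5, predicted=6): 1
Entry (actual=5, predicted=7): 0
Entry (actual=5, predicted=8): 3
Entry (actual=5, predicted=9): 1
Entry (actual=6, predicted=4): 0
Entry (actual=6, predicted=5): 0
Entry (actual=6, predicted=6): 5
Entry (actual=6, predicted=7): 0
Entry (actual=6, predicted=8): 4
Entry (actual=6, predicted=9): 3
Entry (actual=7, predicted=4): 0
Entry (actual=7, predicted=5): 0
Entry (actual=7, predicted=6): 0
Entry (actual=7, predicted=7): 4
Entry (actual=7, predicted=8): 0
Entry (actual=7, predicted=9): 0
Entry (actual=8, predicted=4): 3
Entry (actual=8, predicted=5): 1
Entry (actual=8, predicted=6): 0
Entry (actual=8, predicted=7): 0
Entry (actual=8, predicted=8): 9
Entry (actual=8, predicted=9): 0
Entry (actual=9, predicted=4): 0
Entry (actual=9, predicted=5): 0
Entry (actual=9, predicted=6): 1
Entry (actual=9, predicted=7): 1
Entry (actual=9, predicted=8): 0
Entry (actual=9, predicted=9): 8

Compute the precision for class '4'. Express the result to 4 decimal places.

One-vs-rest for '4': TP = diagonal; FP = other classes predicted '4'; FN = '4' predicted as other.
precision = TP/(TP+FP).
4: TP=6, FP=0+0+0+3+0=3 → 6/9 = 0.66667

0.6667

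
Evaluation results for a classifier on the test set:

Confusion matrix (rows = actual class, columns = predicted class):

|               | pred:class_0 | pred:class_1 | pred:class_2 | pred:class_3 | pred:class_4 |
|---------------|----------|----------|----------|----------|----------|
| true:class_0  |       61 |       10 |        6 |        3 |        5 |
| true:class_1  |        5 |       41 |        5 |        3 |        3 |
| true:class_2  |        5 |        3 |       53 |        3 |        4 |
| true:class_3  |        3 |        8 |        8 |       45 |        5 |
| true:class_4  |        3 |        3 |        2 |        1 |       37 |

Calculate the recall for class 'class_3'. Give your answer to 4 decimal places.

recall = TP/(TP+FN).
class_3: TP=45, FN=3+8+8+5=24 → 45/69 = 0.65217

0.6522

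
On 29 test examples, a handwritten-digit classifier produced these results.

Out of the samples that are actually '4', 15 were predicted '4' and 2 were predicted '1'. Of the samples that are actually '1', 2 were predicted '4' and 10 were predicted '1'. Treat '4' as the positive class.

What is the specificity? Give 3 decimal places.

0.833

Specificity = TN/(TN+FP) = 10/(10+2) = 0.833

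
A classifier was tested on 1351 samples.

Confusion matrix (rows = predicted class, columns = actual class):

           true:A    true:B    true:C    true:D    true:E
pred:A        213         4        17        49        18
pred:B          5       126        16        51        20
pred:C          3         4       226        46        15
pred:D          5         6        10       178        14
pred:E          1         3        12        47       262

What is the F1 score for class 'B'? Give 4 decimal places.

0.6981

Take TP from the diagonal, FP from the rest of the 'B' prediction marginal, FN from the rest of the 'B' actual marginal.
F1 score = 2·TP/(2·TP+FP+FN).
B: TP=126, FP=5+16+51+20=92, FN=4+4+6+3=17 → 252/361 = 0.69806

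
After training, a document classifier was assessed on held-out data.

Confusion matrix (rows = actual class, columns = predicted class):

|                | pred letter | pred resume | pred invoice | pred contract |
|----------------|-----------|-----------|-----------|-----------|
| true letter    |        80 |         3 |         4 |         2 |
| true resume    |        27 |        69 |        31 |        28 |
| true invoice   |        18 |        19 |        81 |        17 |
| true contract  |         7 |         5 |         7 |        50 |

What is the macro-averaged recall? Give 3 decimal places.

Per-class recall (TP/(TP+FN)):
  letter: TP=80, FN=3+4+2=9 → 80/89 = 0.8989
  resume: TP=69, FN=27+31+28=86 → 69/155 = 0.4452
  invoice: TP=81, FN=18+19+17=54 → 81/135 = 0.6000
  contract: TP=50, FN=7+5+7=19 → 50/69 = 0.7246
Macro-recall = mean = (0.8989 + 0.4452 + 0.6000 + 0.7246) / 4 = 0.667

0.667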